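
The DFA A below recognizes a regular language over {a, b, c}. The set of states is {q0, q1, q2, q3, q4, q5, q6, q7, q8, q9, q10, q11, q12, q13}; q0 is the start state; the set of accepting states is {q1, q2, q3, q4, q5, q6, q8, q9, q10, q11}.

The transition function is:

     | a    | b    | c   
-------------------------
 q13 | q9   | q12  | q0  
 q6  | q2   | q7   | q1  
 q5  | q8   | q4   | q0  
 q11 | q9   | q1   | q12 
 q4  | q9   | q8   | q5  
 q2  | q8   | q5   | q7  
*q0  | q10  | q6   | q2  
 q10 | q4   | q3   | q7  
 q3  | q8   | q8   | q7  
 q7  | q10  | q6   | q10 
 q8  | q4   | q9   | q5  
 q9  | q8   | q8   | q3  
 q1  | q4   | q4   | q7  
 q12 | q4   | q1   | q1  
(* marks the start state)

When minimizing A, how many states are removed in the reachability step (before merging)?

3

Starting at q0 and following transitions, the reachable set is {q0, q1, q2, q3, q4, q5, q6, q7, q8, q9, q10}. That leaves q11, q12, q13 unreachable — 3 in total.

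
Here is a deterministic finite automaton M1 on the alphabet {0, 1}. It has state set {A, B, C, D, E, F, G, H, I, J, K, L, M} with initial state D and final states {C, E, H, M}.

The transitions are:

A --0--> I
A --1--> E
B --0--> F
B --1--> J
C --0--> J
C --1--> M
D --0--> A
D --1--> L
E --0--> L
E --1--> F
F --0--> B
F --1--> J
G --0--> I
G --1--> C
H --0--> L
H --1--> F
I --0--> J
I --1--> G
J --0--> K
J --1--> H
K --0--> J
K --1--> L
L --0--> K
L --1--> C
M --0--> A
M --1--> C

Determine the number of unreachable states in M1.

Exploring from D, all states are eventually visited, so none are unreachable.

0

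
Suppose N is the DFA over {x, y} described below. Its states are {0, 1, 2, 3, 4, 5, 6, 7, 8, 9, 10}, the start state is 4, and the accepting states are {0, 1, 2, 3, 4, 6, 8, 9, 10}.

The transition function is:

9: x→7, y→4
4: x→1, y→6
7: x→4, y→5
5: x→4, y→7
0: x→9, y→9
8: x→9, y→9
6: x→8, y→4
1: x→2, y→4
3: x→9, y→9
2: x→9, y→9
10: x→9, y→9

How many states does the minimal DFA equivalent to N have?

5

States {0,3,10} cannot be reached from the start state, so discard them.
P0 = {1,2,4,6,8,9} | {5,7}.
Refine {1,2,4,6,8,9} on symbol x: members go to different blocks, giving {1,2,4,6,8} and {9}.
Refine {1,2,4,6,8} on symbol x: members go to different blocks, giving {1,4,6} and {2,8}.
On input x, block {1,4,6} splits into {1,6} and {4}.
The partition is now stable with 5 blocks: {1,6} | {5,7} | {9} | {2,8} | {4}.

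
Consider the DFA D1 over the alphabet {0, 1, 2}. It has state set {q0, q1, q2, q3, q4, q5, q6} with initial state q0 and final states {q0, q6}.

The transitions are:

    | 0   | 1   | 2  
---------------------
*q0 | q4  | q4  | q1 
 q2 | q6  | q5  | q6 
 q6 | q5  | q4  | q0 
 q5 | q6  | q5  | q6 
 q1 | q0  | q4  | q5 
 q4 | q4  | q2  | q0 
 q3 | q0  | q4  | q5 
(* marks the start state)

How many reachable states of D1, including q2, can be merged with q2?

First remove the unreachable states {q3}; 6 states remain.
Initial partition by acceptance: {q0,q6} | {q1,q2,q4,q5}.
Split {q0,q6} by δ(·,2) → {q0} and {q6}.
Split {q1,q2,q4,q5} by δ(·,0) → {q2,q5} and {q1} and {q4}.
Stable partition: {q0} | {q2,q5} | {q6} | {q1} | {q4} — 5 equivalence classes.
The equivalence class containing q2 is {q2,q5}, of size 2.

2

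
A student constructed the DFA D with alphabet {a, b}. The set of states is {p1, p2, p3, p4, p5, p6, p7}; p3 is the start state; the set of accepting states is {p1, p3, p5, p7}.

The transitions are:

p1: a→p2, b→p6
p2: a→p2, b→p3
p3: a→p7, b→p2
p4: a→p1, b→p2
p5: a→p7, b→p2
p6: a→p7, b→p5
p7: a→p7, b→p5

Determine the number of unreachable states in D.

3

BFS from p3 reaches {p2, p3, p5, p7}; the 3 state(s) p1, p4, p6 are never visited.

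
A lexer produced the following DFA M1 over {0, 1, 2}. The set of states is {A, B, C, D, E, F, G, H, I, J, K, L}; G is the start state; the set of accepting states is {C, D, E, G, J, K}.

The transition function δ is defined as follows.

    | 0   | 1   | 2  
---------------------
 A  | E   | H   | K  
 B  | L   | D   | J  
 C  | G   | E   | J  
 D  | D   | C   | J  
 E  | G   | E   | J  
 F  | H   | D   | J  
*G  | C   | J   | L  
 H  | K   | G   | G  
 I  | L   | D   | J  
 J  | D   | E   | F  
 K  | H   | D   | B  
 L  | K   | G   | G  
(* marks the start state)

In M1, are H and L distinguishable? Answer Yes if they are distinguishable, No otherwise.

Reachable states from the start: {B,C,D,E,F,G,H,J,K,L}. Unreachable: {A,I} — drop them.
Initial partition by acceptance: {C,D,E,G,J,K} | {B,F,H,L}.
Split {C,D,E,G,J,K} by δ(·,0) → {C,D,E,G,J} and {K}.
Refine {C,D,E,G,J} on symbol 2: members go to different blocks, giving {C,D,E} and {G,J}.
Refine {C,D,E} on symbol 0: members go to different blocks, giving {C,E} and {D}.
Refine {B,F,H,L} on symbol 0: members go to different blocks, giving {B,F} and {H,L}.
Split {G,J} by δ(·,0) → {G} and {J}.
The partition is now stable with 7 blocks: {C,E} | {B,F} | {K} | {G} | {D} | {H,L} | {J}.
H and L lie in the same block of the stable partition, so they are equivalent — no string distinguishes them.

No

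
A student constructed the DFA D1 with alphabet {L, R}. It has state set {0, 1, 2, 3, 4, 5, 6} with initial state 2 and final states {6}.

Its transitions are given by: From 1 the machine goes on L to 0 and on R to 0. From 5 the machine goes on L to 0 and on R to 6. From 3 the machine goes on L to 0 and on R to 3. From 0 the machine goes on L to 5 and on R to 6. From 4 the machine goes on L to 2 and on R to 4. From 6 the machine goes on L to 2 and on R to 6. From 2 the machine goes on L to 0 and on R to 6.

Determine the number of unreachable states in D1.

3

Starting at 2 and following transitions, the reachable set is {0, 2, 5, 6}. That leaves 1, 3, 4 unreachable — 3 in total.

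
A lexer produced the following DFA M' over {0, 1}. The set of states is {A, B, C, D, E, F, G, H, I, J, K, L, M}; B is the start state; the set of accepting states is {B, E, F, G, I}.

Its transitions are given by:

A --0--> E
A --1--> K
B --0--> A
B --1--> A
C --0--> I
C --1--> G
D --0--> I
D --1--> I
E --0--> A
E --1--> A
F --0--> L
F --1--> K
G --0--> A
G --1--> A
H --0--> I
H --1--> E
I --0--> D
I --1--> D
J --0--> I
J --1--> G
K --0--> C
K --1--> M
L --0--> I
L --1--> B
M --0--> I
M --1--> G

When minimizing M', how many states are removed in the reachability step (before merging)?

4

BFS from B reaches {A, B, C, D, E, G, I, K, M}; the 4 state(s) F, H, J, L are never visited.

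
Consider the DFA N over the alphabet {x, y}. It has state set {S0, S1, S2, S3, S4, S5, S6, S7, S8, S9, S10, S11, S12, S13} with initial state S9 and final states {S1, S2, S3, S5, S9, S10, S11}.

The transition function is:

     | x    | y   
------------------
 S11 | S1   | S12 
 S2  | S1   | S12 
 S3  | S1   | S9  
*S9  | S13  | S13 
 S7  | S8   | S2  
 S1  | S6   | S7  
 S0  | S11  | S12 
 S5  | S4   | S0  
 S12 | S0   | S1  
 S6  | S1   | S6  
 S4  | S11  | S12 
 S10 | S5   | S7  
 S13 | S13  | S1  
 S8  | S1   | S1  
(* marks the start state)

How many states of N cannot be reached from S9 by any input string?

Starting at S9 and following transitions, the reachable set is {S0, S1, S2, S6, S7, S8, S9, S11, S12, S13}. That leaves S3, S4, S5, S10 unreachable — 4 in total.

4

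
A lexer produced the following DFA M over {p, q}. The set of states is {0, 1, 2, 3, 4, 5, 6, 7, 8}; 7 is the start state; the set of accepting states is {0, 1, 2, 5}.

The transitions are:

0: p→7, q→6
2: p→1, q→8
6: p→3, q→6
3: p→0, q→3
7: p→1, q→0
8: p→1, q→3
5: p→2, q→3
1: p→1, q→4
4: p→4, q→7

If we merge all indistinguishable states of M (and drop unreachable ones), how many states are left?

Reachable states from the start: {0,1,3,4,6,7}. Unreachable: {2,5,8} — drop them.
P0 = {0,1} | {3,4,6,7}.
Refine {0,1} on symbol p: members go to different blocks, giving {0} and {1}.
Refine {3,4,6,7} on symbol p: members go to different blocks, giving {4,6} and {3} and {7}.
On input p, block {4,6} splits into {4} and {6}.
Stable partition: {0} | {4} | {1} | {3} | {7} | {6} — 6 equivalence classes.

6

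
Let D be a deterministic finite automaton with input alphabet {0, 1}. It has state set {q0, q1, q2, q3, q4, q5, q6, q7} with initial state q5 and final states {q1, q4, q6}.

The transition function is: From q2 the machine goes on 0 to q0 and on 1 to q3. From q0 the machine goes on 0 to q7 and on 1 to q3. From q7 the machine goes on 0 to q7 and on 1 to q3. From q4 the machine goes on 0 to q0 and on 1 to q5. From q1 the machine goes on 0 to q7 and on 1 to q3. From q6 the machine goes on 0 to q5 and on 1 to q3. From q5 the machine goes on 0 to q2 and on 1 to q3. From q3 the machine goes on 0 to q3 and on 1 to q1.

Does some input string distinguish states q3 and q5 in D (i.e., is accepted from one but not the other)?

First remove the unreachable states {q4,q6}; 6 states remain.
Initial partition by acceptance: {q1} | {q0,q2,q3,q5,q7}.
On input 1, block {q0,q2,q3,q5,q7} splits into {q0,q2,q5,q7} and {q3}.
The partition is now stable with 3 blocks: {q1} | {q0,q2,q5,q7} | {q3}.
q3 and q5 end up in different blocks, so they are distinguishable. For instance, the string '1' is accepted from only q3.

Yes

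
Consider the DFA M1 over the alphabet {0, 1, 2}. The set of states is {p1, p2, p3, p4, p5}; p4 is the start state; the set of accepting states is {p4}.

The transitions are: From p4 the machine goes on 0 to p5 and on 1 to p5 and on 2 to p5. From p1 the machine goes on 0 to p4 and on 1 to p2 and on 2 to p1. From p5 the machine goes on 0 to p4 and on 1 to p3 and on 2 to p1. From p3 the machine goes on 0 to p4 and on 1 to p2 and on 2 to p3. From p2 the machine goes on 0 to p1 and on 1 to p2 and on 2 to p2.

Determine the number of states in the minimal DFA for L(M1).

P0 = {p4} | {p1,p2,p3,p5}.
Split {p1,p2,p3,p5} by δ(·,0) → {p1,p3,p5} and {p2}.
Split {p1,p3,p5} by δ(·,1) → {p1,p3} and {p5}.
No further refinement is possible. Final partition (4 blocks): {p4} | {p1,p3} | {p2} | {p5}.

4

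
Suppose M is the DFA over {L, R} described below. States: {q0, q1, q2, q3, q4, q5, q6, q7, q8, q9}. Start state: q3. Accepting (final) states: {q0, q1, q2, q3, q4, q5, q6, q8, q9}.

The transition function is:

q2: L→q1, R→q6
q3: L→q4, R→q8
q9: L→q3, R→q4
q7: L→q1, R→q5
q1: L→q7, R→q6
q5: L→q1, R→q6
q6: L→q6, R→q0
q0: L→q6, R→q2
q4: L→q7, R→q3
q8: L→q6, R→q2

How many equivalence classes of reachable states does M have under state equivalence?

Reachable states from the start: {q0,q1,q2,q3,q4,q5,q6,q7,q8}. Unreachable: {q9} — drop them.
P0 = {q0,q1,q2,q3,q4,q5,q6,q8} | {q7}.
Refine {q0,q1,q2,q3,q4,q5,q6,q8} on symbol L: members go to different blocks, giving {q0,q2,q3,q5,q6,q8} and {q1,q4}.
On input L, block {q0,q2,q3,q5,q6,q8} splits into {q0,q6,q8} and {q2,q3,q5}.
Split {q0,q6,q8} by δ(·,R) → {q0,q8} and {q6}.
Split {q1,q4} by δ(·,R) → {q1} and {q4}.
Split {q2,q3,q5} by δ(·,L) → {q2,q5} and {q3}.
No further refinement is possible. Final partition (7 blocks): {q0,q8} | {q7} | {q1} | {q2,q5} | {q6} | {q4} | {q3}.

7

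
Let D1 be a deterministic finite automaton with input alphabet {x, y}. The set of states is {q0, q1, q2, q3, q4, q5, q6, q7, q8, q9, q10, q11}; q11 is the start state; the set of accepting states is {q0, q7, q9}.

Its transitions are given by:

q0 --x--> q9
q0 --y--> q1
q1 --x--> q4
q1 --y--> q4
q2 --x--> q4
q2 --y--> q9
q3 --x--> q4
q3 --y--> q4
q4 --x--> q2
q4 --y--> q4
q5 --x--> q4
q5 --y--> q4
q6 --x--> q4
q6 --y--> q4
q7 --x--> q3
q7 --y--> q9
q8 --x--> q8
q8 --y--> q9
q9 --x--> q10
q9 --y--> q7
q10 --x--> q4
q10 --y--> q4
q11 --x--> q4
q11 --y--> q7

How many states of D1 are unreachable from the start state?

5

Starting at q11 and following transitions, the reachable set is {q2, q3, q4, q7, q9, q10, q11}. That leaves q0, q1, q5, q6, q8 unreachable — 5 in total.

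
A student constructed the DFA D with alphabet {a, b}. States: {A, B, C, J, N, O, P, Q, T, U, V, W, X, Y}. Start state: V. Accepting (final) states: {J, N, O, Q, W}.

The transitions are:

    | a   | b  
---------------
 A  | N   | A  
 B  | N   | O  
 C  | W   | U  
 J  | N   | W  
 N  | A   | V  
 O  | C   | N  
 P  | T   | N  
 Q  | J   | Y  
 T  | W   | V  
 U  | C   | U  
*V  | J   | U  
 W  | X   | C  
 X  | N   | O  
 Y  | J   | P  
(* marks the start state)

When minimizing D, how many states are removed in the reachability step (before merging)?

5

BFS from V reaches {A, C, J, N, O, U, V, W, X}; the 5 state(s) B, P, Q, T, Y are never visited.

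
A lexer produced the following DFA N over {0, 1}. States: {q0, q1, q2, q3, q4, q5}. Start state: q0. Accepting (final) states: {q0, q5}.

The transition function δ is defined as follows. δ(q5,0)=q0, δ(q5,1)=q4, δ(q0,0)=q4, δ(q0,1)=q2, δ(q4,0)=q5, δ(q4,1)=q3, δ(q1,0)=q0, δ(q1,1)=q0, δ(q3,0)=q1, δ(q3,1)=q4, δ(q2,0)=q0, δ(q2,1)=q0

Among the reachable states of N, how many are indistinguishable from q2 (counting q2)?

P0 = {q0,q5} | {q1,q2,q3,q4}.
Refine {q0,q5} on symbol 0: members go to different blocks, giving {q0} and {q5}.
Refine {q1,q2,q3,q4} on symbol 0: members go to different blocks, giving {q1,q2} and {q3} and {q4}.
The partition is now stable with 5 blocks: {q0} | {q1,q2} | {q5} | {q3} | {q4}.
State q2 belongs to the block {q1,q2}, which has 2 states.

2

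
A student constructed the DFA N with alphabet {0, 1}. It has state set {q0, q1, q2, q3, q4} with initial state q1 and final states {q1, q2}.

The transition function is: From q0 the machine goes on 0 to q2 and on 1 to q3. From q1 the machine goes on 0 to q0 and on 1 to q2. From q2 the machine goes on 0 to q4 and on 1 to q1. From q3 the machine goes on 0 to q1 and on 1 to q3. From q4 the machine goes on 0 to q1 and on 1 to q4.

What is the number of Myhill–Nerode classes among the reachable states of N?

2

All states are reachable from the start state.
Start with accepting vs non-accepting: {q1,q2} | {q0,q3,q4}.
Stable partition: {q1,q2} | {q0,q3,q4} — 2 equivalence classes.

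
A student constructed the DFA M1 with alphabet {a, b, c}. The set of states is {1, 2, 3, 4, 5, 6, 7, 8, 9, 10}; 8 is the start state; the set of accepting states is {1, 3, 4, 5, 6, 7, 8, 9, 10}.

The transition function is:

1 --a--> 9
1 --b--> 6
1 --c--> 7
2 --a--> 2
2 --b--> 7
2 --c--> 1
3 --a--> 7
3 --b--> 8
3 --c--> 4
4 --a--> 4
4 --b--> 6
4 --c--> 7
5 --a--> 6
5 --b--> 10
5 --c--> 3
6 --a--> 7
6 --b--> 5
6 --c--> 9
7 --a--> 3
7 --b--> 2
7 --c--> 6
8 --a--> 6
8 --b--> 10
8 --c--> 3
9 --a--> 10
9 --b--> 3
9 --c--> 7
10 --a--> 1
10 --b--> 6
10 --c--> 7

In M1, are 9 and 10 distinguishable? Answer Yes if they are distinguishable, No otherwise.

Initial partition by acceptance: {1,3,4,5,6,7,8,9,10} | {2}.
On input b, block {1,3,4,5,6,7,8,9,10} splits into {1,3,4,5,6,8,9,10} and {7}.
Split {1,3,4,5,6,8,9,10} by δ(·,a) → {1,4,5,8,9,10} and {3,6}.
Split {1,4,5,8,9,10} by δ(·,a) → {1,4,9,10} and {5,8}.
No further refinement is possible. Final partition (5 blocks): {1,4,9,10} | {2} | {7} | {3,6} | {5,8}.
9 and 10 lie in the same block of the stable partition, so they are equivalent — no string distinguishes them.

No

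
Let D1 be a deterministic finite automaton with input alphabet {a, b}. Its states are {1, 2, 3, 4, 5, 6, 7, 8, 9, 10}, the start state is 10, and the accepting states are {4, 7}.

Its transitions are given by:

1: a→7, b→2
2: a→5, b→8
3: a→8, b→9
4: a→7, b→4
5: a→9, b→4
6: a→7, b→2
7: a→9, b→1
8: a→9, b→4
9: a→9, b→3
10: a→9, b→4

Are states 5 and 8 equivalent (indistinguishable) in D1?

Yes

States {6} cannot be reached from the start state, so discard them.
Initial partition by acceptance: {4,7} | {1,2,3,5,8,9,10}.
Split {4,7} by δ(·,a) → {4} and {7}.
On input a, block {1,2,3,5,8,9,10} splits into {2,3,5,8,9,10} and {1}.
On input b, block {2,3,5,8,9,10} splits into {2,3,9} and {5,8,10}.
On input a, block {2,3,9} splits into {2,3} and {9}.
On input b, block {2,3} splits into {2} and {3}.
The partition is now stable with 7 blocks: {4} | {2} | {7} | {1} | {5,8,10} | {9} | {3}.
5 and 8 lie in the same block of the stable partition, so they are equivalent — no string distinguishes them.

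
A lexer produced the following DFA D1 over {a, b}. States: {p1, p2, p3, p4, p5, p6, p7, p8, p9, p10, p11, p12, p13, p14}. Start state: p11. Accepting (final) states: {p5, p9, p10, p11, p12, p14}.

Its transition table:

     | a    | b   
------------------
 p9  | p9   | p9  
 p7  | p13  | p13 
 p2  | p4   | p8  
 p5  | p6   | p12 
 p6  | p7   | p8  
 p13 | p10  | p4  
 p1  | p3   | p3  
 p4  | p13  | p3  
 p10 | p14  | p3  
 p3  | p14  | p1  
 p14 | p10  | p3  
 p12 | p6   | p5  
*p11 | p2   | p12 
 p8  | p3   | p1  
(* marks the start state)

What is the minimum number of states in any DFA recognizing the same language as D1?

First remove the unreachable states {p9}; 13 states remain.
P0 = {p5,p10,p11,p12,p14} | {p1,p2,p3,p4,p6,p7,p8,p13}.
Split {p5,p10,p11,p12,p14} by δ(·,a) → {p5,p11,p12} and {p10,p14}.
On input a, block {p1,p2,p3,p4,p6,p7,p8,p13} splits into {p1,p2,p4,p6,p7,p8} and {p3,p13}.
Refine {p1,p2,p4,p6,p7,p8} on symbol a: members go to different blocks, giving {p1,p4,p7,p8} and {p2,p6}.
Refine {p1,p4,p7,p8} on symbol b: members go to different blocks, giving {p1,p4,p7} and {p8}.
Stable partition: {p5,p11,p12} | {p1,p4,p7} | {p10,p14} | {p3,p13} | {p2,p6} | {p8} — 6 equivalence classes.

6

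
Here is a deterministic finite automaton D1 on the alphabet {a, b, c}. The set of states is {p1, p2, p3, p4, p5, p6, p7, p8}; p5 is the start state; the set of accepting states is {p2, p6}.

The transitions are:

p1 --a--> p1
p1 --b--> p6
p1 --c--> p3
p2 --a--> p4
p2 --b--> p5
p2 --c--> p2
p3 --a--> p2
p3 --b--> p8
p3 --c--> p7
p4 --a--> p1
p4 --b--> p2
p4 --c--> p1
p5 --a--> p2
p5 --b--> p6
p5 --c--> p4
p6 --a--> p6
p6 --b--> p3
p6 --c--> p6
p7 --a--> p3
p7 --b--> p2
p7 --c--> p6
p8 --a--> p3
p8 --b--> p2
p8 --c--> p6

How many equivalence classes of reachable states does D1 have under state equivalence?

7

Every state is reachable, so we keep all 8.
P0 = {p2,p6} | {p1,p3,p4,p5,p7,p8}.
Refine {p2,p6} on symbol a: members go to different blocks, giving {p2} and {p6}.
Refine {p1,p3,p4,p5,p7,p8} on symbol a: members go to different blocks, giving {p1,p4,p7,p8} and {p3,p5}.
On input a, block {p1,p4,p7,p8} splits into {p1,p4} and {p7,p8}.
Refine {p1,p4} on symbol b: members go to different blocks, giving {p1} and {p4}.
Split {p3,p5} by δ(·,b) → {p3} and {p5}.
No further refinement is possible. Final partition (7 blocks): {p2} | {p1} | {p6} | {p3} | {p7,p8} | {p4} | {p5}.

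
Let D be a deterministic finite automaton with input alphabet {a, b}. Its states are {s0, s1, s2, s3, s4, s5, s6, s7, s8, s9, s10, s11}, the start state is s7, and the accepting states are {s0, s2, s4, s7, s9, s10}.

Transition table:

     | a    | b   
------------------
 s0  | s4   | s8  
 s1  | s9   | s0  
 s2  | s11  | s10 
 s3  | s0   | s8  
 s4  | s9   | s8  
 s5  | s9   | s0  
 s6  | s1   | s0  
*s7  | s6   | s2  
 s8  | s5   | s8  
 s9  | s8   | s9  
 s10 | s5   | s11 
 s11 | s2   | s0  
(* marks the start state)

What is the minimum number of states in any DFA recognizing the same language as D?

First remove the unreachable states {s3}; 11 states remain.
Start with accepting vs non-accepting: {s0,s2,s4,s7,s9,s10} | {s1,s5,s6,s8,s11}.
Refine {s0,s2,s4,s7,s9,s10} on symbol a: members go to different blocks, giving {s2,s7,s9,s10} and {s0,s4}.
Refine {s2,s7,s9,s10} on symbol b: members go to different blocks, giving {s2,s7,s9} and {s10}.
Split {s2,s7,s9} by δ(·,b) → {s7,s9} and {s2}.
On input b, block {s7,s9} splits into {s7} and {s9}.
On input a, block {s1,s5,s6,s8,s11} splits into {s1,s5} and {s6,s8} and {s11}.
Split {s0,s4} by δ(·,a) → {s0} and {s4}.
On input b, block {s6,s8} splits into {s6} and {s8}.
No further refinement is possible. Final partition (10 blocks): {s7} | {s1,s5} | {s0} | {s10} | {s2} | {s9} | {s6} | {s11} | {s4} | {s8}.

10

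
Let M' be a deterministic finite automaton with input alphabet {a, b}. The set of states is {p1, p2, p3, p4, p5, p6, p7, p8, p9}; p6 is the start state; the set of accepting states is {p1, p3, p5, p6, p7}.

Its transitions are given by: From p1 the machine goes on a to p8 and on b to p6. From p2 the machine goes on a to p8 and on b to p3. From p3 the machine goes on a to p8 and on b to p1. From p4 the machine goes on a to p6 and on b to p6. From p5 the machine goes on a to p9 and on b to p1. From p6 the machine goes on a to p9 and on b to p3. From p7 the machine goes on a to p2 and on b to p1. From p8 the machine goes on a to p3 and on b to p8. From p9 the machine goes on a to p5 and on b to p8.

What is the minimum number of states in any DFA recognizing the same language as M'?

2

States {p2,p4,p7} cannot be reached from the start state, so discard them.
Start with accepting vs non-accepting: {p1,p3,p5,p6} | {p8,p9}.
Stable partition: {p1,p3,p5,p6} | {p8,p9} — 2 equivalence classes.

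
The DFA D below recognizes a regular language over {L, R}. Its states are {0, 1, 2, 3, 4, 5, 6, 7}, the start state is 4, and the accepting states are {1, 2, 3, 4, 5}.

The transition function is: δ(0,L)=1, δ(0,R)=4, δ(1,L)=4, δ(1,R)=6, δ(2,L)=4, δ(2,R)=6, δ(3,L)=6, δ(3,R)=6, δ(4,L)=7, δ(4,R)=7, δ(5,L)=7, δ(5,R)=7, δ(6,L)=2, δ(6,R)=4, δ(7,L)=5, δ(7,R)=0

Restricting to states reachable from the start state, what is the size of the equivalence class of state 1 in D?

2

Reachable states from the start: {0,1,2,4,5,6,7}. Unreachable: {3} — drop them.
P0 = {1,2,4,5} | {0,6,7}.
On input L, block {1,2,4,5} splits into {1,2} and {4,5}.
On input L, block {0,6,7} splits into {0,6} and {7}.
No further refinement is possible. Final partition (4 blocks): {1,2} | {0,6} | {4,5} | {7}.
The equivalence class containing 1 is {1,2}, of size 2.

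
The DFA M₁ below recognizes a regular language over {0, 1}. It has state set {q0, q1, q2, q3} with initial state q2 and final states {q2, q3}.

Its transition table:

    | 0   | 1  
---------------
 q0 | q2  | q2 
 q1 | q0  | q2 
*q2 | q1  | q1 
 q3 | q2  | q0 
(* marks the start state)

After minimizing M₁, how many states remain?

States {q3} cannot be reached from the start state, so discard them.
P0 = {q2} | {q0,q1}.
On input 0, block {q0,q1} splits into {q0} and {q1}.
The partition is now stable with 3 blocks: {q2} | {q0} | {q1}.

3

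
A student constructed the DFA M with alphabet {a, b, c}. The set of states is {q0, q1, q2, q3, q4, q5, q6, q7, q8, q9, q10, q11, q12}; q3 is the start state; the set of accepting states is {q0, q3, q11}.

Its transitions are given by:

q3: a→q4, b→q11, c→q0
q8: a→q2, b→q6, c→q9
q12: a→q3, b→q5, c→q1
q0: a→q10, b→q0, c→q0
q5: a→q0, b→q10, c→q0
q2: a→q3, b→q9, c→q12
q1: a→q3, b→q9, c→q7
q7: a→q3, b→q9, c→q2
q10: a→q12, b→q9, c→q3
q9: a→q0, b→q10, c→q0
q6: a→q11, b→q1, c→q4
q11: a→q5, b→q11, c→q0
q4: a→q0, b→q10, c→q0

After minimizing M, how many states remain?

First remove the unreachable states {q6,q8}; 11 states remain.
Initial partition by acceptance: {q0,q3,q11} | {q1,q2,q4,q5,q7,q9,q10,q12}.
Split {q1,q2,q4,q5,q7,q9,q10,q12} by δ(·,a) → {q1,q2,q4,q5,q7,q9,q12} and {q10}.
On input a, block {q0,q3,q11} splits into {q3,q11} and {q0}.
Split {q1,q2,q4,q5,q7,q9,q12} by δ(·,a) → {q1,q2,q7,q12} and {q4,q5,q9}.
Stable partition: {q3,q11} | {q1,q2,q7,q12} | {q10} | {q0} | {q4,q5,q9} — 5 equivalence classes.

5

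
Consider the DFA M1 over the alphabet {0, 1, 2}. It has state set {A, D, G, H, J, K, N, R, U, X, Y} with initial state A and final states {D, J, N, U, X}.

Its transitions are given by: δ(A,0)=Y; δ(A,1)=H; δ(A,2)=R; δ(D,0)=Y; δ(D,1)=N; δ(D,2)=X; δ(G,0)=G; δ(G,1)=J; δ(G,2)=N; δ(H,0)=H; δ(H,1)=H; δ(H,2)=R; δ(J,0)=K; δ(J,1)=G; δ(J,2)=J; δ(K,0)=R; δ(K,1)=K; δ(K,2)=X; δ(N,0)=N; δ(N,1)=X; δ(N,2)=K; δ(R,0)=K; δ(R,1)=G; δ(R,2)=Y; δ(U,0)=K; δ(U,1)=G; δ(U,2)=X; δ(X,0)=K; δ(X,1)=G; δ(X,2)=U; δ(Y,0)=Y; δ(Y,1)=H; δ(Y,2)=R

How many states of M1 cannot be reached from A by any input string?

BFS from A reaches {A, G, H, J, K, N, R, U, X, Y}; the 1 state(s) D are never visited.

1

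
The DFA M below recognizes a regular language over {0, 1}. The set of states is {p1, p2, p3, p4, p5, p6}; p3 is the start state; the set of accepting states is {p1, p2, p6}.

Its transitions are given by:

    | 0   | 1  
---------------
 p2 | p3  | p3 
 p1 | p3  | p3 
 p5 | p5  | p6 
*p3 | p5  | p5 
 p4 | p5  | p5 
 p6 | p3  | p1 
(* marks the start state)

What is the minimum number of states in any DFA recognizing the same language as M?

Reachable states from the start: {p1,p3,p5,p6}. Unreachable: {p2,p4} — drop them.
Initial partition by acceptance: {p1,p6} | {p3,p5}.
Refine {p1,p6} on symbol 1: members go to different blocks, giving {p1} and {p6}.
Split {p3,p5} by δ(·,1) → {p3} and {p5}.
Stable partition: {p1} | {p3} | {p6} | {p5} — 4 equivalence classes.

4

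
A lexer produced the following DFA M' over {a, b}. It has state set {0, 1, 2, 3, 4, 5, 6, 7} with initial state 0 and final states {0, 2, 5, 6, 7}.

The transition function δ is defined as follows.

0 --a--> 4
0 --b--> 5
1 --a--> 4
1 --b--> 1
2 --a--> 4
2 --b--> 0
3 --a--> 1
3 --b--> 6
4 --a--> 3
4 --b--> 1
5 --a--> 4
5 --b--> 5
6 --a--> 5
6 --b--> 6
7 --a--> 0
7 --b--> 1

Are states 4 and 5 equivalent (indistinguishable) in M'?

No

Reachable states from the start: {0,1,3,4,5,6}. Unreachable: {2,7} — drop them.
Initial partition by acceptance: {0,5,6} | {1,3,4}.
Refine {0,5,6} on symbol a: members go to different blocks, giving {0,5} and {6}.
Refine {1,3,4} on symbol b: members go to different blocks, giving {1,4} and {3}.
On input a, block {1,4} splits into {1} and {4}.
Stable partition: {0,5} | {1} | {6} | {3} | {4} — 5 equivalence classes.
4 and 5 end up in different blocks, so they are distinguishable. For instance, the string 'ε' is accepted from only 5.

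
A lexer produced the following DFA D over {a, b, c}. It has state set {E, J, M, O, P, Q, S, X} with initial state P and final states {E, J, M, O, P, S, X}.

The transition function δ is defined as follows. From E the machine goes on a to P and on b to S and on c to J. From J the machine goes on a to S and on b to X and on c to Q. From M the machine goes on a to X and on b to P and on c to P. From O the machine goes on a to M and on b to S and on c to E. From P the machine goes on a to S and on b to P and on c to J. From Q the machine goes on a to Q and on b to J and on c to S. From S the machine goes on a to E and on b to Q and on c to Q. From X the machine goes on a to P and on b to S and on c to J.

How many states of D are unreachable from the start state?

BFS from P reaches {E, J, P, Q, S, X}; the 2 state(s) M, O are never visited.

2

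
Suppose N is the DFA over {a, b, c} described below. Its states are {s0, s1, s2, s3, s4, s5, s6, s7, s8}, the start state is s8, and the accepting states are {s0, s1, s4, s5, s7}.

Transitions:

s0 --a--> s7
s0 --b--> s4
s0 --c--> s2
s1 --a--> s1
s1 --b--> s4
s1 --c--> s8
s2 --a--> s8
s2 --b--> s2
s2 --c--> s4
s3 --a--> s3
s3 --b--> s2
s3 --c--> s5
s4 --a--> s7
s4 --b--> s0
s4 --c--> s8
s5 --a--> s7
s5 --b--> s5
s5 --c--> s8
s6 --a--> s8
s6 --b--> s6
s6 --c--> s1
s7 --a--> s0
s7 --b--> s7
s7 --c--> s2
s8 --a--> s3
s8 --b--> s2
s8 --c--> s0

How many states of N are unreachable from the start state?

BFS from s8 reaches {s0, s2, s3, s4, s5, s7, s8}; the 2 state(s) s1, s6 are never visited.

2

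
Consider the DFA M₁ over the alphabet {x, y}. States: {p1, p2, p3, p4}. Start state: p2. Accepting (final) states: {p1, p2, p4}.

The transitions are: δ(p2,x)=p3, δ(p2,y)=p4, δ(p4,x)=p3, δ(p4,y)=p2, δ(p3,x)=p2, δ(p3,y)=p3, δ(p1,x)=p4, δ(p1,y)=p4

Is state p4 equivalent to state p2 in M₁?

Yes

States {p1} cannot be reached from the start state, so discard them.
Start with accepting vs non-accepting: {p2,p4} | {p3}.
No further refinement is possible. Final partition (2 blocks): {p2,p4} | {p3}.
p4 and p2 lie in the same block of the stable partition, so they are equivalent — no string distinguishes them.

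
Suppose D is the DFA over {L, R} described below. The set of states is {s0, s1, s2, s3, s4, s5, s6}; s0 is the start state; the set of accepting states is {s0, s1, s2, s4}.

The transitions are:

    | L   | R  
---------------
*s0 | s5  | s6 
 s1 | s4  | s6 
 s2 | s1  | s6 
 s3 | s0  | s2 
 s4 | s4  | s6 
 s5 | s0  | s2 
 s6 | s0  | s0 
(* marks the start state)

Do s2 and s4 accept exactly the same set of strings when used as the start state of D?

States {s3} cannot be reached from the start state, so discard them.
Start with accepting vs non-accepting: {s0,s1,s2,s4} | {s5,s6}.
On input L, block {s0,s1,s2,s4} splits into {s1,s2,s4} and {s0}.
Refine {s5,s6} on symbol R: members go to different blocks, giving {s5} and {s6}.
The partition is now stable with 4 blocks: {s1,s2,s4} | {s5} | {s0} | {s6}.
s2 and s4 lie in the same block of the stable partition, so they are equivalent — no string distinguishes them.

Yes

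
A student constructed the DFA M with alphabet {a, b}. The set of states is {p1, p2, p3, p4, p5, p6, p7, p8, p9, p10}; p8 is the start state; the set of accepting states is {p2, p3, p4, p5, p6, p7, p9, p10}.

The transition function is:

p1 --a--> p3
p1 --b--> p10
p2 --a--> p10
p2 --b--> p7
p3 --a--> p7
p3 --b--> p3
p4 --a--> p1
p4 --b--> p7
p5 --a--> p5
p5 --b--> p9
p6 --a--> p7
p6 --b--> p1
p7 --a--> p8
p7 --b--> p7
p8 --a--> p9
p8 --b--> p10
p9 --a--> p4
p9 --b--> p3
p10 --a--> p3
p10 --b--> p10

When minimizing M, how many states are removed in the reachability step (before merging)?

BFS from p8 reaches {p1, p3, p4, p7, p8, p9, p10}; the 3 state(s) p2, p5, p6 are never visited.

3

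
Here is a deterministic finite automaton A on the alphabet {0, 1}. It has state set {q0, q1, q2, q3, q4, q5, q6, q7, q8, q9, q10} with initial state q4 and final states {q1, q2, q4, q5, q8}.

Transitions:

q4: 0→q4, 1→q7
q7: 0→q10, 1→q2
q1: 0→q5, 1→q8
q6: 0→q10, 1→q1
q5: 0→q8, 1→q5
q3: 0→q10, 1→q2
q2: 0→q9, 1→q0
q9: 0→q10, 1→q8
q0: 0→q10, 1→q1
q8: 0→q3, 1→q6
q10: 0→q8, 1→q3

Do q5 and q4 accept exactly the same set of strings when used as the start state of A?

No

Every state is reachable, so we keep all 11.
Initial partition by acceptance: {q1,q2,q4,q5,q8} | {q0,q3,q6,q7,q9,q10}.
Refine {q1,q2,q4,q5,q8} on symbol 0: members go to different blocks, giving {q1,q4,q5} and {q2,q8}.
Refine {q1,q4,q5} on symbol 0: members go to different blocks, giving {q1,q4} and {q5}.
Split {q1,q4} by δ(·,0) → {q1} and {q4}.
On input 0, block {q0,q3,q6,q7,q9,q10} splits into {q0,q3,q6,q7,q9} and {q10}.
On input 1, block {q0,q3,q6,q7,q9} splits into {q3,q7,q9} and {q0,q6}.
Stable partition: {q1} | {q3,q7,q9} | {q2,q8} | {q5} | {q4} | {q10} | {q0,q6} — 7 equivalence classes.
q5 and q4 end up in different blocks, so they are distinguishable. For instance, the string '1' is accepted from only q5.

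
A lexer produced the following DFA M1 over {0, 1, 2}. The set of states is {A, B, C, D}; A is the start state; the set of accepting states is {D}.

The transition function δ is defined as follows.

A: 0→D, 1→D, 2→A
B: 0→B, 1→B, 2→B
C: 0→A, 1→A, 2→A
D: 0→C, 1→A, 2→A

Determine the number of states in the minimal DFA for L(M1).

3

First remove the unreachable states {B}; 3 states remain.
Start with accepting vs non-accepting: {D} | {A,C}.
Refine {A,C} on symbol 0: members go to different blocks, giving {A} and {C}.
The partition is now stable with 3 blocks: {D} | {A} | {C}.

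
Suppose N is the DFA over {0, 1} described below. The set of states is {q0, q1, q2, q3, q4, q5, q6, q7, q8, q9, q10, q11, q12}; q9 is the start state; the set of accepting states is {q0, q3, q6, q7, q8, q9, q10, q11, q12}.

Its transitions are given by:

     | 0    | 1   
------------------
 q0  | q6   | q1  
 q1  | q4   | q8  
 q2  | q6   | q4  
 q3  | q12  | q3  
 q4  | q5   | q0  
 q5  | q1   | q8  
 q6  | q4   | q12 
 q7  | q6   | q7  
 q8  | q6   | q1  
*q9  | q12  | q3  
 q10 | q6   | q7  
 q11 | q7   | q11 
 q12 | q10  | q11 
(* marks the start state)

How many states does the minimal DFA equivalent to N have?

6

States {q2} cannot be reached from the start state, so discard them.
P0 = {q0,q3,q6,q7,q8,q9,q10,q11,q12} | {q1,q4,q5}.
Split {q0,q3,q6,q7,q8,q9,q10,q11,q12} by δ(·,0) → {q0,q3,q7,q8,q9,q10,q11,q12} and {q6}.
On input 0, block {q0,q3,q7,q8,q9,q10,q11,q12} splits into {q0,q7,q8,q10} and {q3,q9,q11,q12}.
Refine {q0,q7,q8,q10} on symbol 1: members go to different blocks, giving {q0,q8} and {q7,q10}.
Refine {q3,q9,q11,q12} on symbol 0: members go to different blocks, giving {q3,q9} and {q11,q12}.
No further refinement is possible. Final partition (6 blocks): {q0,q8} | {q1,q4,q5} | {q6} | {q3,q9} | {q7,q10} | {q11,q12}.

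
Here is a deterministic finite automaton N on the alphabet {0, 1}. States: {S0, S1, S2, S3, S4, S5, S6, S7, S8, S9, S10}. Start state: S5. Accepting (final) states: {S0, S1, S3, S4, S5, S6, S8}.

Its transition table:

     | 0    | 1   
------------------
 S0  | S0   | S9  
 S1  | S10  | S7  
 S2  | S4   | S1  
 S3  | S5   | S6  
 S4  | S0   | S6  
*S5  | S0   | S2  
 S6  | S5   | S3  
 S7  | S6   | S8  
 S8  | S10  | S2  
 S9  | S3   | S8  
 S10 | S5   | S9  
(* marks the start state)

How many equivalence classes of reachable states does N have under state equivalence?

5

Initial partition by acceptance: {S0,S1,S3,S4,S5,S6,S8} | {S2,S7,S9,S10}.
On input 0, block {S0,S1,S3,S4,S5,S6,S8} splits into {S0,S3,S4,S5,S6} and {S1,S8}.
On input 1, block {S0,S3,S4,S5,S6} splits into {S3,S4,S6} and {S0,S5}.
On input 0, block {S2,S7,S9,S10} splits into {S2,S7,S9} and {S10}.
The partition is now stable with 5 blocks: {S3,S4,S6} | {S2,S7,S9} | {S1,S8} | {S0,S5} | {S10}.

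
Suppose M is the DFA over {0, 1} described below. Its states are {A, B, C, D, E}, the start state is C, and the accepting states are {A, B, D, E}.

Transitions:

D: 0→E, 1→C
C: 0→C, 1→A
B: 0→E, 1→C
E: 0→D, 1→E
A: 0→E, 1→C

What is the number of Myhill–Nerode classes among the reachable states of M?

First remove the unreachable states {B}; 4 states remain.
Start with accepting vs non-accepting: {A,D,E} | {C}.
Refine {A,D,E} on symbol 1: members go to different blocks, giving {A,D} and {E}.
The partition is now stable with 3 blocks: {A,D} | {C} | {E}.

3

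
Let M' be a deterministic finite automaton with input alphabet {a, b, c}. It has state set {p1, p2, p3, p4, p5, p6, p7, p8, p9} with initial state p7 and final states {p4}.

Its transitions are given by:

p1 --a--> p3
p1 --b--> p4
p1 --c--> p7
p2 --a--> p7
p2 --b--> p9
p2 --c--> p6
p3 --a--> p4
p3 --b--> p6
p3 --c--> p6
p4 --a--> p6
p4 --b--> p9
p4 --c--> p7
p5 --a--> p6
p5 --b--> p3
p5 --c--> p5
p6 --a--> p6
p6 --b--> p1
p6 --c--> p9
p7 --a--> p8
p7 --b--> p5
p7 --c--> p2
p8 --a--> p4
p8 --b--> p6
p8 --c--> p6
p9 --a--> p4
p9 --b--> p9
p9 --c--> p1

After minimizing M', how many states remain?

8

Every state is reachable, so we keep all 9.
Initial partition by acceptance: {p4} | {p1,p2,p3,p5,p6,p7,p8,p9}.
Refine {p1,p2,p3,p5,p6,p7,p8,p9} on symbol a: members go to different blocks, giving {p1,p2,p5,p6,p7} and {p3,p8,p9}.
Split {p1,p2,p5,p6,p7} by δ(·,a) → {p2,p5,p6} and {p1,p7}.
Split {p2,p5,p6} by δ(·,a) → {p5,p6} and {p2}.
On input b, block {p5,p6} splits into {p5} and {p6}.
Refine {p3,p8,p9} on symbol b: members go to different blocks, giving {p3,p8} and {p9}.
Refine {p1,p7} on symbol b: members go to different blocks, giving {p1} and {p7}.
No further refinement is possible. Final partition (8 blocks): {p4} | {p5} | {p3,p8} | {p1} | {p2} | {p6} | {p9} | {p7}.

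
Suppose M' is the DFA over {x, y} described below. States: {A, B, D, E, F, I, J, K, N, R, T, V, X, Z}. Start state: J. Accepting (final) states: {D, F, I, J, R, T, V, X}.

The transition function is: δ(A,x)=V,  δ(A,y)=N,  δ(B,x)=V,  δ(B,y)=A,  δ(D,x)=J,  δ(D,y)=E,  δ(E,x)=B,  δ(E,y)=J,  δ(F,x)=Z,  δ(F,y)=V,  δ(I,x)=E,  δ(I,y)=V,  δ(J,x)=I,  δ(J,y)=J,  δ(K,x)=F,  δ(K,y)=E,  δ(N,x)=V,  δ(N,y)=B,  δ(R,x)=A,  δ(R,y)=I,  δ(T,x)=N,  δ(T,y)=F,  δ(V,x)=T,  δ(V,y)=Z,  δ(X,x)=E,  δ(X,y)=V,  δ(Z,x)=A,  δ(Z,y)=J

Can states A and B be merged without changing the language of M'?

Yes

Reachable states from the start: {A,B,E,F,I,J,N,T,V,Z}. Unreachable: {D,K,R,X} — drop them.
P0 = {F,I,J,T,V} | {A,B,E,N,Z}.
Split {F,I,J,T,V} by δ(·,x) → {F,I,T} and {J,V}.
Refine {F,I,T} on symbol y: members go to different blocks, giving {F,I} and {T}.
Split {A,B,E,N,Z} by δ(·,x) → {A,B,N} and {E,Z}.
Refine {J,V} on symbol x: members go to different blocks, giving {J} and {V}.
No further refinement is possible. Final partition (6 blocks): {F,I} | {A,B,N} | {J} | {T} | {E,Z} | {V}.
A and B lie in the same block of the stable partition, so they are equivalent — no string distinguishes them.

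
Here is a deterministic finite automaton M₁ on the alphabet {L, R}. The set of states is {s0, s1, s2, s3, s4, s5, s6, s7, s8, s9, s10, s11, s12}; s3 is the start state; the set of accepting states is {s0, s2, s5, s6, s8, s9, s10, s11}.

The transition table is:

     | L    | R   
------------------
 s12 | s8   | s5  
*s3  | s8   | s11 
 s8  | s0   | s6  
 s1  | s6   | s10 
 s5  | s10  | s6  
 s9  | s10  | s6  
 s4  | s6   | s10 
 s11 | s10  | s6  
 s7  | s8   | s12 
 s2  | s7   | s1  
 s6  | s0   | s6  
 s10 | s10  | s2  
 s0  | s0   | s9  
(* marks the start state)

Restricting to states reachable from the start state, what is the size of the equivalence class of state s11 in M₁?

3

Reachable states from the start: {s0,s1,s2,s3,s5,s6,s7,s8,s9,s10,s11,s12}. Unreachable: {s4} — drop them.
P0 = {s0,s2,s5,s6,s8,s9,s10,s11} | {s1,s3,s7,s12}.
On input L, block {s0,s2,s5,s6,s8,s9,s10,s11} splits into {s0,s5,s6,s8,s9,s10,s11} and {s2}.
Refine {s0,s5,s6,s8,s9,s10,s11} on symbol R: members go to different blocks, giving {s0,s5,s6,s8,s9,s11} and {s10}.
On input L, block {s0,s5,s6,s8,s9,s11} splits into {s0,s6,s8} and {s5,s9,s11}.
Split {s0,s6,s8} by δ(·,R) → {s6,s8} and {s0}.
Refine {s1,s3,s7,s12} on symbol R: members go to different blocks, giving {s3,s12} and {s1} and {s7}.
Stable partition: {s6,s8} | {s3,s12} | {s2} | {s10} | {s5,s9,s11} | {s0} | {s1} | {s7} — 8 equivalence classes.
State s11 belongs to the block {s5,s9,s11}, which has 3 states.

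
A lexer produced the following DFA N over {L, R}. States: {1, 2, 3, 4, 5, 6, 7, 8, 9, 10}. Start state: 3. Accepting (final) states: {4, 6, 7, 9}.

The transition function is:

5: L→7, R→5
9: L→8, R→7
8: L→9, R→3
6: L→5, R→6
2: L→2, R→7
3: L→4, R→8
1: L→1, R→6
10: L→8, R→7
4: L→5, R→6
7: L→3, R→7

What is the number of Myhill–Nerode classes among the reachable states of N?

2

Reachable states from the start: {3,4,5,6,7,8,9}. Unreachable: {1,2,10} — drop them.
Start with accepting vs non-accepting: {4,6,7,9} | {3,5,8}.
Stable partition: {4,6,7,9} | {3,5,8} — 2 equivalence classes.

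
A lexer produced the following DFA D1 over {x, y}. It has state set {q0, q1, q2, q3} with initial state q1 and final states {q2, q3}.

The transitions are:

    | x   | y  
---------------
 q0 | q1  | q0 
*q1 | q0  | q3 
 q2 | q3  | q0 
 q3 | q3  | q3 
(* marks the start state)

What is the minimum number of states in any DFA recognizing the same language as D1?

First remove the unreachable states {q2}; 3 states remain.
Initial partition by acceptance: {q3} | {q0,q1}.
On input y, block {q0,q1} splits into {q0} and {q1}.
The partition is now stable with 3 blocks: {q3} | {q0} | {q1}.

3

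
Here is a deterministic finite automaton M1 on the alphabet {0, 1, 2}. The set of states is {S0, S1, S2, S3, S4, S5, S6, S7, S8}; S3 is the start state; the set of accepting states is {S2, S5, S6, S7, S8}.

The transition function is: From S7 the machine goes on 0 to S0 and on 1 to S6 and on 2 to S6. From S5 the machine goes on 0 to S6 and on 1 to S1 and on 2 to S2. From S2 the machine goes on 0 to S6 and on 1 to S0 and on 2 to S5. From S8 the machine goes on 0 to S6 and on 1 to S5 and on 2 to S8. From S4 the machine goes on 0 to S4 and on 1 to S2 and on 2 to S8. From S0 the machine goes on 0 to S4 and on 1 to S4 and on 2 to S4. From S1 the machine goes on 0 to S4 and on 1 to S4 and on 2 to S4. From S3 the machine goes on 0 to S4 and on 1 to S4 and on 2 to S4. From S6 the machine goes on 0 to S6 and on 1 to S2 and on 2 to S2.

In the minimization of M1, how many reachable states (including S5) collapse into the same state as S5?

States {S7} cannot be reached from the start state, so discard them.
Initial partition by acceptance: {S2,S5,S6,S8} | {S0,S1,S3,S4}.
On input 1, block {S2,S5,S6,S8} splits into {S2,S5} and {S6,S8}.
Refine {S0,S1,S3,S4} on symbol 1: members go to different blocks, giving {S0,S1,S3} and {S4}.
On input 2, block {S6,S8} splits into {S6} and {S8}.
Stable partition: {S2,S5} | {S0,S1,S3} | {S6} | {S4} | {S8} — 5 equivalence classes.
The equivalence class containing S5 is {S2,S5}, of size 2.

2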